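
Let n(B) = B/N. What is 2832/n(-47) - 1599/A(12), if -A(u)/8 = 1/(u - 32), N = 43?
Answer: -619317/94 ≈ -6588.5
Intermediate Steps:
A(u) = -8/(-32 + u) (A(u) = -8/(u - 32) = -8/(-32 + u))
n(B) = B/43
2832/n(-47) - 1599/A(12) = 2832/(((1/43)*(-47))) - 1599/((-8/(-32 + 12))) = 2832/(-47/43) - 1599/((-8/(-20))) = 2832*(-43/47) - 1599/((-8*(-1/20))) = -121776/47 - 1599/2/5 = -121776/47 - 1599*5/2 = -121776/47 - 7995/2 = -619317/94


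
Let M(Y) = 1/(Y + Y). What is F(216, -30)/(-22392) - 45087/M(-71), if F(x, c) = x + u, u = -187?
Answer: 143361510739/22392 ≈ 6.4024e+6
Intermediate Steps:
F(x, c) = -187 + x (F(x, c) = x - 187 = -187 + x)
M(Y) = 1/(2*Y)
F(216, -30)/(-22392) - 45087/M(-71) = (-187 + 216)/(-22392) - 45087/((½)/(-71)) = 29*(-1/22392) - 45087/((½)*(-1/71)) = -29/22392 - 45087/(-1/142) = -29/22392 - 45087*(-142) = -29/22392 + 6402354 = 143361510739/22392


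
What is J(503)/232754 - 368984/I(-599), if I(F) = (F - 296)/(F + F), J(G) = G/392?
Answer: -40331797028726391/81659413360 ≈ -4.9390e+5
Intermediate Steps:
J(G) = G/392 (J(G) = G*(1/392) = G/392)
I(F) = (-296 + F)/(2*F) (I(F) = (-296 + F)/((2*F)) = (-296 + F)*(1/(2*F)) = (-296 + F)/(2*F))
J(503)/232754 - 368984/I(-599) = ((1/392)*503)/232754 - 368984*(-1198/(-296 - 599)) = (503/392)*(1/232754) - 368984/((½)*(-1/599)*(-895)) = 503/91239568 - 368984/895/1198 = 503/91239568 - 368984*1198/895 = 503/91239568 - 442042832/895 = -40331797028726391/81659413360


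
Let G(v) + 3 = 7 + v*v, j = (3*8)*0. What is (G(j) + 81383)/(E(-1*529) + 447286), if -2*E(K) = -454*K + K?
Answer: 162774/654935 ≈ 0.24853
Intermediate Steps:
j = 0 (j = 24*0 = 0)
G(v) = 4 + v**2 (G(v) = -3 + (7 + v*v) = -3 + (7 + v**2) = 4 + v**2)
E(K) = 453*K/2 (E(K) = -(-454*K + K)/2 = -(-453)*K/2 = 453*K/2)
(G(j) + 81383)/(E(-1*529) + 447286) = ((4 + 0**2) + 81383)/(453*(-1*529)/2 + 447286) = ((4 + 0) + 81383)/((453/2)*(-529) + 447286) = (4 + 81383)/(-239637/2 + 447286) = 81387/(654935/2) = 81387*(2/654935) = 162774/654935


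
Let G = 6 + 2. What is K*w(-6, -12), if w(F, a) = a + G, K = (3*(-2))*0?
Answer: 0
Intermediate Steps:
G = 8
K = 0 (K = -6*0 = 0)
w(F, a) = 8 + a (w(F, a) = a + 8 = 8 + a)
K*w(-6, -12) = 0*(8 - 12) = 0*(-4) = 0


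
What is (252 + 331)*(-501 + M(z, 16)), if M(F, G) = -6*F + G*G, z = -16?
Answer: -86867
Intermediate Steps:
M(F, G) = G² - 6*F (M(F, G) = -6*F + G² = G² - 6*F)
(252 + 331)*(-501 + M(z, 16)) = (252 + 331)*(-501 + (16² - 6*(-16))) = 583*(-501 + (256 + 96)) = 583*(-501 + 352) = 583*(-149) = -86867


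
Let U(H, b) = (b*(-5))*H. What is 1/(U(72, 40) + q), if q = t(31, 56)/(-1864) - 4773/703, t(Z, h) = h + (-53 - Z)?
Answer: -8854/127557581 ≈ -6.9412e-5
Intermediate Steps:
U(H, b) = -5*H*b (U(H, b) = (-5*b)*H = -5*H*b)
t(Z, h) = -53 + h - Z
q = -59981/8854 (q = (-53 + 56 - 1*31)/(-1864) - 4773/703 = (-53 + 56 - 31)*(-1/1864) - 4773*1/703 = -28*(-1/1864) - 129/19 = 7/466 - 129/19 = -59981/8854 ≈ -6.7745)
1/(U(72, 40) + q) = 1/(-5*72*40 - 59981/8854) = 1/(-14400 - 59981/8854) = 1/(-127557581/8854) = -8854/127557581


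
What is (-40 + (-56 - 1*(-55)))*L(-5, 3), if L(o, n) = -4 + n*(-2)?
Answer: 410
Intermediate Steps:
L(o, n) = -4 - 2*n
(-40 + (-56 - 1*(-55)))*L(-5, 3) = (-40 + (-56 - 1*(-55)))*(-4 - 2*3) = (-40 + (-56 + 55))*(-4 - 6) = (-40 - 1)*(-10) = -41*(-10) = 410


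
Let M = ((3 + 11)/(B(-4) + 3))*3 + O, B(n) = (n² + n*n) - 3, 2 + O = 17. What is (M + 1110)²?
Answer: 324756441/256 ≈ 1.2686e+6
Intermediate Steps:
O = 15 (O = -2 + 17 = 15)
B(n) = -3 + 2*n² (B(n) = (n² + n²) - 3 = 2*n² - 3 = -3 + 2*n²)
M = 261/16 (M = ((3 + 11)/((-3 + 2*(-4)²) + 3))*3 + 15 = (14/((-3 + 2*16) + 3))*3 + 15 = (14/((-3 + 32) + 3))*3 + 15 = (14/(29 + 3))*3 + 15 = (14/32)*3 + 15 = (14*(1/32))*3 + 15 = (7/16)*3 + 15 = 21/16 + 15 = 261/16 ≈ 16.313)
(M + 1110)² = (261/16 + 1110)² = (18021/16)² = 324756441/256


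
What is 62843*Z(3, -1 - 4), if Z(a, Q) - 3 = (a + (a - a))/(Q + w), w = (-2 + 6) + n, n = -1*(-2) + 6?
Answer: 1508232/7 ≈ 2.1546e+5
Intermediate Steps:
n = 8 (n = 2 + 6 = 8)
w = 12 (w = (-2 + 6) + 8 = 4 + 8 = 12)
Z(a, Q) = 3 + a/(12 + Q) (Z(a, Q) = 3 + (a + (a - a))/(Q + 12) = 3 + (a + 0)/(12 + Q) = 3 + a/(12 + Q))
62843*Z(3, -1 - 4) = 62843*((36 + 3 + 3*(-1 - 4))/(12 + (-1 - 4))) = 62843*((36 + 3 + 3*(-5))/(12 - 5)) = 62843*((36 + 3 - 15)/7) = 62843*((1/7)*24) = 62843*(24/7) = 1508232/7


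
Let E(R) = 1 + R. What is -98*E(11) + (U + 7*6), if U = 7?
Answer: -1127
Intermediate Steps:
-98*E(11) + (U + 7*6) = -98*(1 + 11) + (7 + 7*6) = -98*12 + (7 + 42) = -1176 + 49 = -1127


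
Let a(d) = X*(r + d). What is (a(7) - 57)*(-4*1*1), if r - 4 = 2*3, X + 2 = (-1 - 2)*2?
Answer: 772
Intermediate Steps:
X = -8 (X = -2 + (-1 - 2)*2 = -2 - 3*2 = -2 - 6 = -8)
r = 10 (r = 4 + 2*3 = 4 + 6 = 10)
a(d) = -80 - 8*d (a(d) = -8*(10 + d) = -80 - 8*d)
(a(7) - 57)*(-4*1*1) = ((-80 - 8*7) - 57)*(-4*1*1) = ((-80 - 56) - 57)*(-4*1) = (-136 - 57)*(-4) = -193*(-4) = 772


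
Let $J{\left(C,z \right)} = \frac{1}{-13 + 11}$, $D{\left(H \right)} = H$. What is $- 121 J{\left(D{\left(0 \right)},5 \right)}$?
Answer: $\frac{121}{2} \approx 60.5$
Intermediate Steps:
$J{\left(C,z \right)} = - \frac{1}{2}$ ($J{\left(C,z \right)} = \frac{1}{-2} = - \frac{1}{2}$)
$- 121 J{\left(D{\left(0 \right)},5 \right)} = \left(-121\right) \left(- \frac{1}{2}\right) = \frac{121}{2}$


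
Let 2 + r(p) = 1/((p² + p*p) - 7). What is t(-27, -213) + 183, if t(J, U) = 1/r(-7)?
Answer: 33032/181 ≈ 182.50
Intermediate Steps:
r(p) = -2 + 1/(-7 + 2*p²) (r(p) = -2 + 1/((p² + p*p) - 7) = -2 + 1/((p² + p²) - 7) = -2 + 1/(2*p² - 7) = -2 + 1/(-7 + 2*p²))
t(J, U) = -91/181 (t(J, U) = 1/((15 - 4*(-7)²)/(-7 + 2*(-7)²)) = 1/((15 - 4*49)/(-7 + 2*49)) = 1/((15 - 196)/(-7 + 98)) = 1/(-181/91) = -91/181)
t(-27, -213) + 183 = -91/181 + 183 = 33032/181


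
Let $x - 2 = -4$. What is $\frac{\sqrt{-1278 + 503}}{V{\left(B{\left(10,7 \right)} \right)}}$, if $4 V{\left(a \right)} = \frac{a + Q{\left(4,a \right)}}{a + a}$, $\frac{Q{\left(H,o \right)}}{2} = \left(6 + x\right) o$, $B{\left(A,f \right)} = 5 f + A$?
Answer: $\frac{40 i \sqrt{31}}{9} \approx 24.746 i$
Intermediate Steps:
$B{\left(A,f \right)} = A + 5 f$
$x = -2$ ($x = 2 - 4 = -2$)
$Q{\left(H,o \right)} = 8 o$ ($Q{\left(H,o \right)} = 2 \left(6 - 2\right) o = 2 \cdot 4 o = 8 o$)
$V{\left(a \right)} = \frac{9}{8}$ ($V{\left(a \right)} = \frac{\left(a + 8 a\right) \frac{1}{a + a}}{4} = \frac{9 a \frac{1}{2 a}}{4} = \frac{1}{4} \cdot \frac{9}{2} = \frac{9}{8}$)
$\frac{\sqrt{-1278 + 503}}{V{\left(B{\left(10,7 \right)} \right)}} = \frac{\sqrt{-1278 + 503}}{\frac{9}{8}} = \sqrt{-775} \cdot \frac{8}{9} = 5 i \sqrt{31} \cdot \frac{8}{9} = \frac{40 i \sqrt{31}}{9}$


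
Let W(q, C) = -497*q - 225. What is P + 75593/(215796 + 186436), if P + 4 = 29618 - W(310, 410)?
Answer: 73974160481/402232 ≈ 1.8391e+5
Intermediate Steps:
W(q, C) = -225 - 497*q
P = 183909 (P = -4 + (29618 - (-225 - 497*310)) = -4 + (29618 - (-225 - 154070)) = -4 + (29618 - 1*(-154295)) = -4 + (29618 + 154295) = -4 + 183913 = 183909)
P + 75593/(215796 + 186436) = 183909 + 75593/(215796 + 186436) = 183909 + 75593/402232 = 73974160481/402232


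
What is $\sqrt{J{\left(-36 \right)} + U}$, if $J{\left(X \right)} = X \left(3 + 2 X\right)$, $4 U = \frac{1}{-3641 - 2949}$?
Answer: $\frac{\sqrt{431501595010}}{13180} \approx 49.84$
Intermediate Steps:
$U = - \frac{1}{26360}$ ($U = \frac{1}{4 \left(-3641 - 2949\right)} = \frac{1}{4 \left(-6590\right)} = \frac{1}{4} \left(- \frac{1}{6590}\right) = - \frac{1}{26360} \approx -3.7936 \cdot 10^{-5}$)
$\sqrt{J{\left(-36 \right)} + U} = \sqrt{- 36 \left(3 + 2 \left(-36\right)\right) - \frac{1}{26360}} = \sqrt{- 36 \left(3 - 72\right) - \frac{1}{26360}} = \sqrt{\left(-36\right) \left(-69\right) - \frac{1}{26360}} = \sqrt{2484 - \frac{1}{26360}} = \sqrt{\frac{65478239}{26360}} = \frac{\sqrt{431501595010}}{13180}$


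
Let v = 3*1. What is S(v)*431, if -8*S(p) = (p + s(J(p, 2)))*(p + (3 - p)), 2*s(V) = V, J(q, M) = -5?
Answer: -1293/16 ≈ -80.813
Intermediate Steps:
s(V) = V/2
v = 3
S(p) = 15/16 - 3*p/8 (S(p) = -(p + (½)*(-5))*(p + (3 - p))/8 = -(p - 5/2)*3/8 = -(-5/2 + p)*3/8 = -(-15/2 + 3*p)/8 = 15/16 - 3*p/8)
S(v)*431 = (15/16 - 3/8*3)*431 = (15/16 - 9/8)*431 = -3/16*431 = -1293/16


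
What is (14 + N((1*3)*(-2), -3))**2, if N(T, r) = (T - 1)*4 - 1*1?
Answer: 225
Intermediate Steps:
N(T, r) = -5 + 4*T (N(T, r) = (-1 + T)*4 - 1 = (-4 + 4*T) - 1 = -5 + 4*T)
(14 + N((1*3)*(-2), -3))**2 = (14 + (-5 + 4*((1*3)*(-2))))**2 = (14 + (-5 + 4*(3*(-2))))**2 = (14 + (-5 + 4*(-6)))**2 = (14 + (-5 - 24))**2 = (14 - 29)**2 = (-15)**2 = 225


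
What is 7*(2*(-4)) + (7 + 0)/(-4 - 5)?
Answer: -511/9 ≈ -56.778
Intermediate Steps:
7*(2*(-4)) + (7 + 0)/(-4 - 5) = 7*(-8) + 7/(-9) = -56 + 7*(-⅑) = -56 - 7/9 = -511/9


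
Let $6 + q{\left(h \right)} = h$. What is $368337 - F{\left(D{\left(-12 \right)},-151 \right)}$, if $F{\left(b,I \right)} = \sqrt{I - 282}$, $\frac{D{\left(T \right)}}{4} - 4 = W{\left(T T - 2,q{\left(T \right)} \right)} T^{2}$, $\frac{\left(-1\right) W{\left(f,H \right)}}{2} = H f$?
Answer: $368337 - i \sqrt{433} \approx 3.6834 \cdot 10^{5} - 20.809 i$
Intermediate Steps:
$q{\left(h \right)} = -6 + h$
$W{\left(f,H \right)} = - 2 H f$
$D{\left(T \right)} = 16 - 8 T^{2} \left(-6 + T\right) \left(-2 + T^{2}\right)$ ($D{\left(T \right)} = 16 + 4 - 2 \left(-6 + T\right) \left(T T - 2\right) T^{2} = 16 + 4 - 2 \left(-6 + T\right) \left(T^{2} - 2\right) T^{2} = 16 + 4 - 2 \left(-6 + T\right) \left(-2 + T^{2}\right) T^{2} = 16 + 4 \left(- 2 T^{2} \left(-6 + T\right) \left(-2 + T^{2}\right)\right) = 16 - 8 T^{2} \left(-6 + T\right) \left(-2 + T^{2}\right)$)
$F{\left(b,I \right)} = \sqrt{-282 + I}$
$368337 - F{\left(D{\left(-12 \right)},-151 \right)} = 368337 - \sqrt{-282 - 151} = 368337 - \sqrt{-433} = 368337 - i \sqrt{433}$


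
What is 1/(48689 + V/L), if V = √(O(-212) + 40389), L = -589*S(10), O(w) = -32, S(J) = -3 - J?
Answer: 2854618980161/138988543525018572 - 7657*√40357/138988543525018572 ≈ 2.0539e-5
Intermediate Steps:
L = 7657 (L = -589*(-3 - 1*10) = -589*(-3 - 10) = -589*(-13) = 7657)
V = √40357 (V = √(-32 + 40389) = √40357 ≈ 200.89)
1/(48689 + V/L) = 1/(48689 + √40357/7657)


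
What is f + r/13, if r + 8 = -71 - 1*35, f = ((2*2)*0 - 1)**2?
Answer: -101/13 ≈ -7.7692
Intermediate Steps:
f = 1 (f = (4*0 - 1)**2 = (0 - 1)**2 = (-1)**2 = 1)
r = -114 (r = -8 + (-71 - 1*35) = -8 + (-71 - 35) = -8 - 106 = -114)
f + r/13 = 1 - 114/13 = -101/13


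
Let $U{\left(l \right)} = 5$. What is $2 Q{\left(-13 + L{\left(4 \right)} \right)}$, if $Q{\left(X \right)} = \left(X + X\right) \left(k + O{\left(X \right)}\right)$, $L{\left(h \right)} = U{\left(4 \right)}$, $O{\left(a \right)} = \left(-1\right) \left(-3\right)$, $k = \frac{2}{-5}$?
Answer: $- \frac{416}{5} \approx -83.2$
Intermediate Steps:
$k = - \frac{2}{5}$ ($k = 2 \left(- \frac{1}{5}\right) = - \frac{2}{5} \approx -0.4$)
$O{\left(a \right)} = 3$
$L{\left(h \right)} = 5$
$Q{\left(X \right)} = \frac{26 X}{5}$ ($Q{\left(X \right)} = \left(X + X\right) \left(- \frac{2}{5} + 3\right) = 2 X \frac{13}{5} = \frac{26 X}{5}$)
$2 Q{\left(-13 + L{\left(4 \right)} \right)} = 2 \frac{26 \left(-13 + 5\right)}{5} = 2 \cdot \frac{26}{5} \left(-8\right) = 2 \left(- \frac{208}{5}\right) = - \frac{416}{5}$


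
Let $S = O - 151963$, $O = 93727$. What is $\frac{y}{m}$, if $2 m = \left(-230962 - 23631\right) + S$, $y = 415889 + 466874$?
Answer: $- \frac{1765526}{312829} \approx -5.6437$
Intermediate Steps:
$S = -58236$ ($S = 93727 - 151963 = -58236$)
$y = 882763$
$m = - \frac{312829}{2}$ ($m = \frac{\left(-230962 - 23631\right) - 58236}{2} = \frac{-254593 - 58236}{2} = \frac{1}{2} \left(-312829\right) = - \frac{312829}{2} \approx -1.5641 \cdot 10^{5}$)
$\frac{y}{m} = \frac{882763}{- \frac{312829}{2}} = 882763 \left(- \frac{2}{312829}\right) = - \frac{1765526}{312829}$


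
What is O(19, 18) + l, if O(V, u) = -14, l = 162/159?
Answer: -688/53 ≈ -12.981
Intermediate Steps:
l = 54/53 (l = 162*(1/159) = 54/53 ≈ 1.0189)
O(19, 18) + l = -14 + 54/53 = -688/53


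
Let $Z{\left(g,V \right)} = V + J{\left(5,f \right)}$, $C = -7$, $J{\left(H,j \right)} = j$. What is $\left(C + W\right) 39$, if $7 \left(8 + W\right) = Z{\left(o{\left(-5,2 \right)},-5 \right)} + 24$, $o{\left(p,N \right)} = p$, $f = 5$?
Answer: $- \frac{3159}{7} \approx -451.29$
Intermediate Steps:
$Z{\left(g,V \right)} = 5 + V$ ($Z{\left(g,V \right)} = V + 5 = 5 + V$)
$W = - \frac{32}{7}$ ($W = -8 + \frac{\left(5 - 5\right) + 24}{7} = -8 + \frac{0 + 24}{7} = -8 + \frac{1}{7} \cdot 24 = -8 + \frac{24}{7} = - \frac{32}{7} \approx -4.5714$)
$\left(C + W\right) 39 = \left(-7 - \frac{32}{7}\right) 39 = \left(- \frac{81}{7}\right) 39 = - \frac{3159}{7}$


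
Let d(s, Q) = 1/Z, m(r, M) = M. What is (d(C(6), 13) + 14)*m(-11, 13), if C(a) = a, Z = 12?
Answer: 2197/12 ≈ 183.08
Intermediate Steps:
d(s, Q) = 1/12
(d(C(6), 13) + 14)*m(-11, 13) = (1/12 + 14)*13 = (169/12)*13 = 2197/12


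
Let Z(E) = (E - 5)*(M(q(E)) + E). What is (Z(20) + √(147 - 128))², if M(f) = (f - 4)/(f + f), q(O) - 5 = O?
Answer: 9383869/100 + 3063*√19/5 ≈ 96509.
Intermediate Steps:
q(O) = 5 + O
M(f) = (-4 + f)/(2*f) (M(f) = (-4 + f)/((2*f)) = (-4 + f)*(1/(2*f)) = (-4 + f)/(2*f))
Z(E) = (-5 + E)*(E + (1 + E)/(2*(5 + E))) (Z(E) = (E - 5)*((-4 + (5 + E))/(2*(5 + E)) + E) = (-5 + E)*((1 + E)/(2*(5 + E)) + E) = (-5 + E)*(E + (1 + E)/(2*(5 + E))))
(Z(20) + √(147 - 128))² = ((-5 + 20² - 54*20 + 2*20³)/(2*(5 + 20)) + √(147 - 128))² = ((½)*(-5 + 400 - 1080 + 2*8000)/25 + √19)² = ((½)*(1/25)*(-5 + 400 - 1080 + 16000) + √19)² = ((½)*(1/25)*15315 + √19)² = (3063/10 + √19)²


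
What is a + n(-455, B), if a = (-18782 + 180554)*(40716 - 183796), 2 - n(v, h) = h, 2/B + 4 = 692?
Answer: -7962340188753/344 ≈ -2.3146e+10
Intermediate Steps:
B = 1/344 (B = 2/(-4 + 692) = 2/688 = 2*(1/688) = 1/344 ≈ 0.0029070)
n(v, h) = 2 - h
a = -23146337760 (a = 161772*(-143080) = -23146337760)
a + n(-455, B) = -23146337760 + (2 - 1*1/344) = -23146337760 + (2 - 1/344) = -23146337760 + 687/344 = -7962340188753/344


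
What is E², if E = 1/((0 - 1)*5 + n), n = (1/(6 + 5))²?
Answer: 14641/364816 ≈ 0.040133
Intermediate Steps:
n = 1/121 (n = (1/11)² = 1/121 ≈ 0.0082645)
E = -121/604 (E = 1/((0 - 1)*5 + 1/121) = 1/(-1*5 + 1/121) = 1/(-5 + 1/121) = 1/(-604/121) = -121/604 ≈ -0.20033)
E² = (-121/604)² = 14641/364816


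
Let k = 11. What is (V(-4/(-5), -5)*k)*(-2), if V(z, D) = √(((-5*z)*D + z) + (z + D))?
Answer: -22*√415/5 ≈ -89.635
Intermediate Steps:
V(z, D) = √(D + 2*z - 5*D*z) (V(z, D) = √((-5*D*z + z) + (D + z)) = √((z - 5*D*z) + (D + z)) = √(D + 2*z - 5*D*z))
(V(-4/(-5), -5)*k)*(-2) = (√(-5 + 2*(-4/(-5)) - 5*(-5)*(-4/(-5)))*11)*(-2) = (√(-5 + 2*(-4*(-⅕)) - 5*(-5)*(-4*(-⅕)))*11)*(-2) = (√(-5 + 2*(⅘) - 5*(-5)*⅘)*11)*(-2) = (√(-5 + 8/5 + 20)*11)*(-2) = (√(83/5)*11)*(-2) = ((√415/5)*11)*(-2) = (11*√415/5)*(-2) = -22*√415/5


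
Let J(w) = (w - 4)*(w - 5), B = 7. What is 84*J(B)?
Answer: 504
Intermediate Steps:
J(w) = (-5 + w)*(-4 + w) (J(w) = (-4 + w)*(-5 + w) = (-5 + w)*(-4 + w))
84*J(B) = 84*(20 + 7**2 - 9*7) = 84*(20 + 49 - 63) = 84*6 = 504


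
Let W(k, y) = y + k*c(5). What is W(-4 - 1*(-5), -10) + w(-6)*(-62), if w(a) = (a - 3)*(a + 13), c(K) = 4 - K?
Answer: 3895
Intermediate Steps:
W(k, y) = y - k (W(k, y) = y + k*(4 - 1*5) = y + k*(4 - 5) = y + k*(-1) = y - k)
w(a) = (-3 + a)*(13 + a)
W(-4 - 1*(-5), -10) + w(-6)*(-62) = (-10 - (-4 - 1*(-5))) + (-39 + (-6)**2 + 10*(-6))*(-62) = (-10 - (-4 + 5)) + (-39 + 36 - 60)*(-62) = (-10 - 1*1) - 63*(-62) = (-10 - 1) + 3906 = -11 + 3906 = 3895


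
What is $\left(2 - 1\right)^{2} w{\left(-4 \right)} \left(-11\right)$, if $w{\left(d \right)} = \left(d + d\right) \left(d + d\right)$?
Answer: $-704$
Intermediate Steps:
$w{\left(d \right)} = 4 d^{2}$ ($w{\left(d \right)} = 2 d 2 d = 4 d^{2}$)
$\left(2 - 1\right)^{2} w{\left(-4 \right)} \left(-11\right) = \left(2 - 1\right)^{2} \cdot 4 \left(-4\right)^{2} \left(-11\right) = 1^{2} \cdot 4 \cdot 16 \left(-11\right) = 1 \cdot 64 \left(-11\right) = 64 \left(-11\right) = -704$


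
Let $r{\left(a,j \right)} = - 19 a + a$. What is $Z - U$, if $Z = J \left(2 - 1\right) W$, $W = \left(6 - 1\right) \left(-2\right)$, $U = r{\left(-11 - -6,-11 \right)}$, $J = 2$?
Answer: $-110$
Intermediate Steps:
$r{\left(a,j \right)} = - 18 a$
$U = 90$ ($U = - 18 \left(-11 - -6\right) = - 18 \left(-11 + 6\right) = \left(-18\right) \left(-5\right) = 90$)
$W = -10$ ($W = 5 \left(-2\right) = -10$)
$Z = -20$ ($Z = 2 \left(2 - 1\right) \left(-10\right) = 2 \cdot 1 \left(-10\right) = 2 \left(-10\right) = -20$)
$Z - U = -20 - 90 = -110$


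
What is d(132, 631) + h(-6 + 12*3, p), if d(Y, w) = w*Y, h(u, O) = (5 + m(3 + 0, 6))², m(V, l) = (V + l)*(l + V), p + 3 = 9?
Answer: 90688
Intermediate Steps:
p = 6 (p = -3 + 9 = 6)
m(V, l) = (V + l)² (m(V, l) = (V + l)*(V + l) = (V + l)²)
h(u, O) = 7396 (h(u, O) = (5 + ((3 + 0) + 6)²)² = (5 + (3 + 6)²)² = (5 + 9²)² = (5 + 81)² = 86² = 7396)
d(Y, w) = Y*w
d(132, 631) + h(-6 + 12*3, p) = 132*631 + 7396 = 83292 + 7396 = 90688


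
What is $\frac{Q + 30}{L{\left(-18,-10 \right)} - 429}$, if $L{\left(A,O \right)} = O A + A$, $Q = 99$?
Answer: $- \frac{43}{89} \approx -0.48315$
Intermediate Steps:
$L{\left(A,O \right)} = A + A O$ ($L{\left(A,O \right)} = A O + A = A + A O$)
$\frac{Q + 30}{L{\left(-18,-10 \right)} - 429} = \frac{99 + 30}{- 18 \left(1 - 10\right) - 429} = \frac{129}{\left(-18\right) \left(-9\right) - 429} = \frac{129}{162 - 429} = \frac{129}{-267} = 129 \left(- \frac{1}{267}\right) = - \frac{43}{89}$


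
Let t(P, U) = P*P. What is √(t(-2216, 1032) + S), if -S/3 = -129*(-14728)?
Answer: 2*I*√197270 ≈ 888.3*I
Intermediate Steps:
S = -5699736 (S = -(-387)*(-14728) = -3*1899912 = -5699736)
t(P, U) = P²
√(t(-2216, 1032) + S) = √((-2216)² - 5699736) = √(4910656 - 5699736) = √(-789080) = 2*I*√197270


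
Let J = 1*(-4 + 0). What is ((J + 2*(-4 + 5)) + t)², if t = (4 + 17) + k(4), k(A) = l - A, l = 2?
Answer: 289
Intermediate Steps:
J = -4 (J = 1*(-4) = -4)
k(A) = 2 - A
t = 19 (t = (4 + 17) + (2 - 1*4) = 21 + (2 - 4) = 21 - 2 = 19)
((J + 2*(-4 + 5)) + t)² = ((-4 + 2*(-4 + 5)) + 19)² = ((-4 + 2*1) + 19)² = ((-4 + 2) + 19)² = (-2 + 19)² = 17² = 289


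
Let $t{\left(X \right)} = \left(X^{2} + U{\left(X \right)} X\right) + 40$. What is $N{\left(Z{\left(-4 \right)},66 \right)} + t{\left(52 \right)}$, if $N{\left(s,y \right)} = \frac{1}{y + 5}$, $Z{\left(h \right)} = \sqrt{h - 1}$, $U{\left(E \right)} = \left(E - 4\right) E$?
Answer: $\frac{9410057}{71} \approx 1.3254 \cdot 10^{5}$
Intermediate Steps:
$U{\left(E \right)} = E \left(-4 + E\right)$ ($U{\left(E \right)} = \left(-4 + E\right) E = E \left(-4 + E\right)$)
$t{\left(X \right)} = 40 + X^{2} + X^{2} \left(-4 + X\right)$ ($t{\left(X \right)} = \left(X^{2} + X \left(-4 + X\right) X\right) + 40 = \left(X^{2} + X^{2} \left(-4 + X\right)\right) + 40 = 40 + X^{2} + X^{2} \left(-4 + X\right)$)
$Z{\left(h \right)} = \sqrt{-1 + h}$
$N{\left(s,y \right)} = \frac{1}{5 + y}$
$N{\left(Z{\left(-4 \right)},66 \right)} + t{\left(52 \right)} = \frac{1}{5 + 66} + \left(40 + 52^{3} - 3 \cdot 52^{2}\right) = \frac{1}{71} + \left(40 + 140608 - 8112\right) = \frac{1}{71} + 132536 = \frac{9410057}{71}$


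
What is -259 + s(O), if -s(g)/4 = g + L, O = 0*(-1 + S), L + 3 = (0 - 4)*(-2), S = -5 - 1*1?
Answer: -279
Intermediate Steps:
S = -6 (S = -5 - 1 = -6)
L = 5 (L = -3 + (0 - 4)*(-2) = -3 - 4*(-2) = -3 + 8 = 5)
O = 0 (O = 0*(-1 - 6) = 0*(-7) = 0)
s(g) = -20 - 4*g (s(g) = -4*(g + 5) = -4*(5 + g) = -20 - 4*g)
-259 + s(O) = -259 + (-20 - 4*0) = -259 + (-20 + 0) = -259 - 20 = -279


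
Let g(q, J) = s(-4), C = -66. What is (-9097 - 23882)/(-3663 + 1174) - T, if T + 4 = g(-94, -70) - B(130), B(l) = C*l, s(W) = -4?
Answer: -21302729/2489 ≈ -8558.8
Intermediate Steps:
g(q, J) = -4
B(l) = -66*l
T = 8572 (T = -4 + (-4 - (-66)*130) = -4 + (-4 - 1*(-8580)) = -4 + (-4 + 8580) = -4 + 8576 = 8572)
(-9097 - 23882)/(-3663 + 1174) - T = (-9097 - 23882)/(-3663 + 1174) - 1*8572 = -32979/(-2489) - 8572 = -32979*(-1/2489) - 8572 = 32979/2489 - 8572 = -21302729/2489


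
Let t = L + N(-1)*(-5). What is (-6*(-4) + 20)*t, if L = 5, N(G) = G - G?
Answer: 220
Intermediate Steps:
N(G) = 0
t = 5 (t = 5 + 0*(-5) = 5 + 0 = 5)
(-6*(-4) + 20)*t = (-6*(-4) + 20)*5 = (24 + 20)*5 = 44*5 = 220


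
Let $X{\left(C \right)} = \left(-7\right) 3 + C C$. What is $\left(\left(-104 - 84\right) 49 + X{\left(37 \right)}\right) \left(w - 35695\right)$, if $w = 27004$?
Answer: $68346024$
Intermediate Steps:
$X{\left(C \right)} = -21 + C^{2}$
$\left(\left(-104 - 84\right) 49 + X{\left(37 \right)}\right) \left(w - 35695\right) = \left(\left(-104 - 84\right) 49 - \left(21 - 37^{2}\right)\right) \left(27004 - 35695\right) = \left(\left(-104 - 84\right) 49 + \left(-21 + 1369\right)\right) \left(-8691\right) = \left(\left(-188\right) 49 + 1348\right) \left(-8691\right) = \left(-9212 + 1348\right) \left(-8691\right) = \left(-7864\right) \left(-8691\right) = 68346024$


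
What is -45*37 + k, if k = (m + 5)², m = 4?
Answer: -1584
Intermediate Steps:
k = 81 (k = (4 + 5)² = 9² = 81)
-45*37 + k = -45*37 + 81 = -1665 + 81 = -1584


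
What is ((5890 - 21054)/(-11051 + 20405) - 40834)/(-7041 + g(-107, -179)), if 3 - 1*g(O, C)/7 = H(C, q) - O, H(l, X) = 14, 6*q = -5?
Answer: 190988200/36793959 ≈ 5.1908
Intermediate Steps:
q = -5/6 (q = (1/6)*(-5) = -5/6 ≈ -0.83333)
g(O, C) = -77 + 7*O (g(O, C) = 21 - 7*(14 - O) = 21 + (-98 + 7*O) = -77 + 7*O)
((5890 - 21054)/(-11051 + 20405) - 40834)/(-7041 + g(-107, -179)) = ((5890 - 21054)/(-11051 + 20405) - 40834)/(-7041 + (-77 + 7*(-107))) = (-15164/9354 - 40834)/(-7041 + (-77 - 749)) = (-15164*1/9354 - 40834)/(-7041 - 826) = (-7582/4677 - 40834)/(-7867) = -190988200/4677*(-1/7867) = 190988200/36793959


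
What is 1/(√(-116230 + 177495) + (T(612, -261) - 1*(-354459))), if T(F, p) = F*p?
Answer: 194727/37918543264 - √61265/37918543264 ≈ 5.1289e-6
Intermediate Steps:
1/(√(-116230 + 177495) + (T(612, -261) - 1*(-354459))) = 1/(√(-116230 + 177495) + (612*(-261) - 1*(-354459))) = 1/(√61265 + (-159732 + 354459)) = 1/(√61265 + 194727) = 1/(194727 + √61265)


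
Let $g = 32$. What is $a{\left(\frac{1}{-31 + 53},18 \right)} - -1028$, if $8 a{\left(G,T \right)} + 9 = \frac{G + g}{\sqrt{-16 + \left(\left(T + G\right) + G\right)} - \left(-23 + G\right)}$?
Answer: $\frac{173922735}{169342} - \frac{235 \sqrt{253}}{338684} \approx 1027.0$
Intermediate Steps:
$a{\left(G,T \right)} = - \frac{9}{8} + \frac{32 + G}{8 \left(23 + \sqrt{-16 + T + 2 G} - G\right)}$ ($a{\left(G,T \right)} = - \frac{9}{8} + \frac{\left(G + 32\right) \frac{1}{\sqrt{-16 + \left(\left(T + G\right) + G\right)} - \left(-23 + G\right)}}{8} = - \frac{9}{8} + \frac{\left(32 + G\right) \frac{1}{\sqrt{-16 + \left(\left(G + T\right) + G\right)} - \left(-23 + G\right)}}{8} = - \frac{9}{8} + \frac{\left(32 + G\right) \frac{1}{\sqrt{-16 + \left(T + 2 G\right)} - \left(-23 + G\right)}}{8} = - \frac{9}{8} + \frac{\left(32 + G\right) \frac{1}{\sqrt{-16 + T + 2 G} - \left(-23 + G\right)}}{8} = - \frac{9}{8} + \frac{\left(32 + G\right) \frac{1}{23 + \sqrt{-16 + T + 2 G} - G}}{8} = - \frac{9}{8} + \frac{\frac{1}{23 + \sqrt{-16 + T + 2 G} - G} \left(32 + G\right)}{8} = - \frac{9}{8} + \frac{32 + G}{8 \left(23 + \sqrt{-16 + T + 2 G} - G\right)}$)
$a{\left(\frac{1}{-31 + 53},18 \right)} - -1028 = \frac{-175 - 9 \sqrt{-16 + 18 + \frac{2}{-31 + 53}} + \frac{10}{-31 + 53}}{8 \left(23 + \sqrt{-16 + 18 + \frac{2}{-31 + 53}} - \frac{1}{-31 + 53}\right)} - -1028 = \frac{-175 - 9 \sqrt{-16 + 18 + \frac{2}{22}} + \frac{10}{22}}{8 \left(23 + \sqrt{-16 + 18 + \frac{2}{22}} - \frac{1}{22}\right)} + 1028 = \frac{-175 - 9 \sqrt{-16 + 18 + 2 \cdot \frac{1}{22}} + 10 \cdot \frac{1}{22}}{8 \left(23 + \sqrt{-16 + 18 + 2 \cdot \frac{1}{22}} - \frac{1}{22}\right)} + 1028 = \frac{-175 - 9 \sqrt{-16 + 18 + \frac{1}{11}} + \frac{5}{11}}{8 \left(23 + \sqrt{-16 + 18 + \frac{1}{11}} - \frac{1}{22}\right)} + 1028 = \frac{-175 - 9 \sqrt{\frac{23}{11}} + \frac{5}{11}}{8 \left(23 + \sqrt{\frac{23}{11}} - \frac{1}{22}\right)} + 1028 = \frac{-175 - 9 \frac{\sqrt{253}}{11} + \frac{5}{11}}{8 \left(23 + \frac{\sqrt{253}}{11} - \frac{1}{22}\right)} + 1028 = \frac{-175 - \frac{9 \sqrt{253}}{11} + \frac{5}{11}}{8 \left(\frac{505}{22} + \frac{\sqrt{253}}{11}\right)} + 1028 = \frac{- \frac{1920}{11} - \frac{9 \sqrt{253}}{11}}{8 \left(\frac{505}{22} + \frac{\sqrt{253}}{11}\right)} + 1028 = 1028 + \frac{- \frac{1920}{11} - \frac{9 \sqrt{253}}{11}}{8 \left(\frac{505}{22} + \frac{\sqrt{253}}{11}\right)}$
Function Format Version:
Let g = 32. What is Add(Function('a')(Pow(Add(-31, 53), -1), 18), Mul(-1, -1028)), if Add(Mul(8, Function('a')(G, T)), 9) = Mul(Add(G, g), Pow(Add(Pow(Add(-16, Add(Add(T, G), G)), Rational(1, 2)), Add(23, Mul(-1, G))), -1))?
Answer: Add(Rational(173922735, 169342), Mul(Rational(-235, 338684), Pow(253, Rational(1, 2)))) ≈ 1027.0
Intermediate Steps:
Function('a')(G, T) = Add(Rational(-9, 8), Mul(Rational(1, 8), Pow(Add(23, Pow(Add(-16, T, Mul(2, G)), Rational(1, 2)), Mul(-1, G)), -1), Add(32, G))) (Function('a')(G, T) = Add(Rational(-9, 8), Mul(Rational(1, 8), Mul(Add(G, 32), Pow(Add(Pow(Add(-16, Add(Add(T, G), G)), Rational(1, 2)), Add(23, Mul(-1, G))), -1)))) = Add(Rational(-9, 8), Mul(Rational(1, 8), Mul(Add(32, G), Pow(Add(Pow(Add(-16, Add(Add(G, T), G)), Rational(1, 2)), Add(23, Mul(-1, G))), -1)))) = Add(Rational(-9, 8), Mul(Rational(1, 8), Mul(Add(32, G), Pow(Add(Pow(Add(-16, Add(T, Mul(2, G))), Rational(1, 2)), Add(23, Mul(-1, G))), -1)))) = Add(Rational(-9, 8), Mul(Rational(1, 8), Mul(Add(32, G), Pow(Add(Pow(Add(-16, T, Mul(2, G)), Rational(1, 2)), Add(23, Mul(-1, G))), -1)))) = Add(Rational(-9, 8), Mul(Rational(1, 8), Mul(Add(32, G), Pow(Add(23, Pow(Add(-16, T, Mul(2, G)), Rational(1, 2)), Mul(-1, G)), -1)))) = Add(Rational(-9, 8), Mul(Rational(1, 8), Mul(Pow(Add(23, Pow(Add(-16, T, Mul(2, G)), Rational(1, 2)), Mul(-1, G)), -1), Add(32, G)))) = Add(Rational(-9, 8), Mul(Rational(1, 8), Pow(Add(23, Pow(Add(-16, T, Mul(2, G)), Rational(1, 2)), Mul(-1, G)), -1), Add(32, G))))
Add(Function('a')(Pow(Add(-31, 53), -1), 18), Mul(-1, -1028)) = Add(Mul(Rational(1, 8), Pow(Add(23, Pow(Add(-16, 18, Mul(2, Pow(Add(-31, 53), -1))), Rational(1, 2)), Mul(-1, Pow(Add(-31, 53), -1))), -1), Add(-175, Mul(-9, Pow(Add(-16, 18, Mul(2, Pow(Add(-31, 53), -1))), Rational(1, 2))), Mul(10, Pow(Add(-31, 53), -1)))), Mul(-1, -1028)) = Add(Mul(Rational(1, 8), Pow(Add(23, Pow(Add(-16, 18, Mul(2, Pow(22, -1))), Rational(1, 2)), Mul(-1, Pow(22, -1))), -1), Add(-175, Mul(-9, Pow(Add(-16, 18, Mul(2, Pow(22, -1))), Rational(1, 2))), Mul(10, Pow(22, -1)))), 1028) = Add(Mul(Rational(1, 8), Pow(Add(23, Pow(Add(-16, 18, Mul(2, Rational(1, 22))), Rational(1, 2)), Mul(-1, Rational(1, 22))), -1), Add(-175, Mul(-9, Pow(Add(-16, 18, Mul(2, Rational(1, 22))), Rational(1, 2))), Mul(10, Rational(1, 22)))), 1028) = Add(Mul(Rational(1, 8), Pow(Add(23, Pow(Add(-16, 18, Rational(1, 11)), Rational(1, 2)), Rational(-1, 22)), -1), Add(-175, Mul(-9, Pow(Add(-16, 18, Rational(1, 11)), Rational(1, 2))), Rational(5, 11))), 1028) = Add(Mul(Rational(1, 8), Pow(Add(23, Pow(Rational(23, 11), Rational(1, 2)), Rational(-1, 22)), -1), Add(-175, Mul(-9, Pow(Rational(23, 11), Rational(1, 2))), Rational(5, 11))), 1028) = Add(Mul(Rational(1, 8), Pow(Add(23, Mul(Rational(1, 11), Pow(253, Rational(1, 2))), Rational(-1, 22)), -1), Add(-175, Mul(-9, Mul(Rational(1, 11), Pow(253, Rational(1, 2)))), Rational(5, 11))), 1028) = Add(Mul(Rational(1, 8), Pow(Add(Rational(505, 22), Mul(Rational(1, 11), Pow(253, Rational(1, 2)))), -1), Add(-175, Mul(Rational(-9, 11), Pow(253, Rational(1, 2))), Rational(5, 11))), 1028) = Add(Mul(Rational(1, 8), Pow(Add(Rational(505, 22), Mul(Rational(1, 11), Pow(253, Rational(1, 2)))), -1), Add(Rational(-1920, 11), Mul(Rational(-9, 11), Pow(253, Rational(1, 2))))), 1028) = Add(1028, Mul(Rational(1, 8), Pow(Add(Rational(505, 22), Mul(Rational(1, 11), Pow(253, Rational(1, 2)))), -1), Add(Rational(-1920, 11), Mul(Rational(-9, 11), Pow(253, Rational(1, 2))))))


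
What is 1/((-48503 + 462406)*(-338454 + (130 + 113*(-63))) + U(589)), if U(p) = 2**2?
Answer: -1/142979894025 ≈ -6.9940e-12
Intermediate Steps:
U(p) = 4
1/((-48503 + 462406)*(-338454 + (130 + 113*(-63))) + U(589)) = 1/((-48503 + 462406)*(-338454 + (130 + 113*(-63))) + 4) = 1/(413903*(-338454 + (130 - 7119)) + 4) = 1/(413903*(-338454 - 6989) + 4) = 1/(413903*(-345443) + 4) = 1/(-142979894029 + 4) = 1/(-142979894025) = -1/142979894025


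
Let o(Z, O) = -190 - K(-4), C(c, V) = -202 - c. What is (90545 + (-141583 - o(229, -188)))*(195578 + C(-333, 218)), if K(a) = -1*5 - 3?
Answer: -9952976904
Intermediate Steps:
K(a) = -8 (K(a) = -5 - 3 = -8)
o(Z, O) = -182 (o(Z, O) = -190 - 1*(-8) = -190 + 8 = -182)
(90545 + (-141583 - o(229, -188)))*(195578 + C(-333, 218)) = (90545 + (-141583 - 1*(-182)))*(195578 + (-202 - 1*(-333))) = (90545 + (-141583 + 182))*(195578 + (-202 + 333)) = (90545 - 141401)*(195578 + 131) = -50856*195709 = -9952976904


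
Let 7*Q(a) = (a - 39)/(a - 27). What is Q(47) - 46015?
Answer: -1610523/35 ≈ -46015.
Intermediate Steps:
Q(a) = (-39 + a)/(7*(-27 + a)) (Q(a) = ((a - 39)/(a - 27))/7 = ((-39 + a)/(-27 + a))/7 = (-39 + a)/(7*(-27 + a)))
Q(47) - 46015 = (-39 + 47)/(7*(-27 + 47)) - 46015 = (⅐)*8/20 - 46015 = (⅐)*(1/20)*8 - 46015 = 2/35 - 46015 = -1610523/35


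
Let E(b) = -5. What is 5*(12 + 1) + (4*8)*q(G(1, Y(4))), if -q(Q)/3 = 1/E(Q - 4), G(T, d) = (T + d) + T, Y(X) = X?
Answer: 421/5 ≈ 84.200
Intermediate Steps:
G(T, d) = d + 2*T
q(Q) = 3/5 (q(Q) = -3/(-5) = -3*(-1/5) = 3/5)
5*(12 + 1) + (4*8)*q(G(1, Y(4))) = 5*(12 + 1) + (4*8)*(3/5) = 5*13 + 32*(3/5) = 65 + 96/5 = 421/5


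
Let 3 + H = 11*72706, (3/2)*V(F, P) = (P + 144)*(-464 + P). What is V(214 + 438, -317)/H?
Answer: 270226/2399289 ≈ 0.11263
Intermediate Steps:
V(F, P) = 2*(-464 + P)*(144 + P)/3 (V(F, P) = 2*((P + 144)*(-464 + P))/3 = 2*((144 + P)*(-464 + P))/3 = 2*((-464 + P)*(144 + P))/3 = 2*(-464 + P)*(144 + P)/3)
H = 799763 (H = -3 + 11*72706 = -3 + 799766 = 799763)
V(214 + 438, -317)/H = (-44544 - 640/3*(-317) + (⅔)*(-317)²)/799763 = (-44544 + 202880/3 + (⅔)*100489)*(1/799763) = (-44544 + 202880/3 + 200978/3)*(1/799763) = (270226/3)*(1/799763) = 270226/2399289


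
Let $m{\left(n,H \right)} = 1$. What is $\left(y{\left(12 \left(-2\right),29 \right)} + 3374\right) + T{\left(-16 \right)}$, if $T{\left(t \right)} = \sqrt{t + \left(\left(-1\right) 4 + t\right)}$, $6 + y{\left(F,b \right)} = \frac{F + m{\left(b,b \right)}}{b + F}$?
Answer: $\frac{16817}{5} + 6 i \approx 3363.4 + 6.0 i$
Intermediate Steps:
$y{\left(F,b \right)} = -6 + \frac{1 + F}{F + b}$ ($y{\left(F,b \right)} = -6 + \frac{F + 1}{b + F} = -6 + \frac{1 + F}{F + b}$)
$T{\left(t \right)} = \sqrt{-4 + 2 t}$ ($T{\left(t \right)} = \sqrt{t + \left(-4 + t\right)} = \sqrt{-4 + 2 t}$)
$\left(y{\left(12 \left(-2\right),29 \right)} + 3374\right) + T{\left(-16 \right)} = \left(\frac{1 - 174 - 5 \cdot 12 \left(-2\right)}{12 \left(-2\right) + 29} + 3374\right) + \sqrt{-4 + 2 \left(-16\right)} = \left(\frac{1 - 174 - -120}{-24 + 29} + 3374\right) + \sqrt{-4 - 32} = \left(\frac{1 - 174 + 120}{5} + 3374\right) + \sqrt{-36} = \left(\frac{1}{5} \left(-53\right) + 3374\right) + 6 i = \left(- \frac{53}{5} + 3374\right) + 6 i = \frac{16817}{5} + 6 i$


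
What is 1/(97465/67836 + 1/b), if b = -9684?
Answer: 27371826/39324301 ≈ 0.69605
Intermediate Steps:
1/(97465/67836 + 1/b) = 1/(97465/67836 + 1/(-9684)) = 1/(97465*(1/67836) - 1/9684) = 1/(97465/67836 - 1/9684) = 1/(39324301/27371826) = 27371826/39324301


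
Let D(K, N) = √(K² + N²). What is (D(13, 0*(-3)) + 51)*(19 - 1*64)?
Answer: -2880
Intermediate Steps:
(D(13, 0*(-3)) + 51)*(19 - 1*64) = (√(13² + (0*(-3))²) + 51)*(19 - 1*64) = (√(169 + 0²) + 51)*(19 - 64) = (√(169 + 0) + 51)*(-45) = (√169 + 51)*(-45) = (13 + 51)*(-45) = 64*(-45) = -2880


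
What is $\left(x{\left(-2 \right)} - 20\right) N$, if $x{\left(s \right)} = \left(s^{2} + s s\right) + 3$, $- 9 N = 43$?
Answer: $43$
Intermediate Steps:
$N = - \frac{43}{9}$ ($N = \left(- \frac{1}{9}\right) 43 = - \frac{43}{9} \approx -4.7778$)
$x{\left(s \right)} = 3 + 2 s^{2}$ ($x{\left(s \right)} = \left(s^{2} + s^{2}\right) + 3 = 2 s^{2} + 3 = 3 + 2 s^{2}$)
$\left(x{\left(-2 \right)} - 20\right) N = \left(\left(3 + 2 \left(-2\right)^{2}\right) - 20\right) \left(- \frac{43}{9}\right) = \left(\left(3 + 2 \cdot 4\right) - 20\right) \left(- \frac{43}{9}\right) = \left(\left(3 + 8\right) - 20\right) \left(- \frac{43}{9}\right) = \left(11 - 20\right) \left(- \frac{43}{9}\right) = \left(-9\right) \left(- \frac{43}{9}\right) = 43$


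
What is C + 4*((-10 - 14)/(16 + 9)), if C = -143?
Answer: -3671/25 ≈ -146.84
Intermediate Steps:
C + 4*((-10 - 14)/(16 + 9)) = -143 + 4*((-10 - 14)/(16 + 9)) = -143 + 4*(-24/25) = -143 - 96/25 = -3671/25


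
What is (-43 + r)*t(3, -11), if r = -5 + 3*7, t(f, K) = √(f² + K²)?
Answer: -27*√130 ≈ -307.85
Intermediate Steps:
t(f, K) = √(K² + f²)
r = 16 (r = -5 + 21 = 16)
(-43 + r)*t(3, -11) = (-43 + 16)*√((-11)² + 3²) = -27*√(121 + 9) = -27*√130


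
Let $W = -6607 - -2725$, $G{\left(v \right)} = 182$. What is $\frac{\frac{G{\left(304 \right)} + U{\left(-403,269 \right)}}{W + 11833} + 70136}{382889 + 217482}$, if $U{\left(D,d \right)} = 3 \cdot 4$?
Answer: $\frac{557651530}{4773549821} \approx 0.11682$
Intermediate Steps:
$W = -3882$ ($W = -6607 + 2725 = -3882$)
$U{\left(D,d \right)} = 12$
$\frac{\frac{G{\left(304 \right)} + U{\left(-403,269 \right)}}{W + 11833} + 70136}{382889 + 217482} = \frac{\frac{182 + 12}{-3882 + 11833} + 70136}{382889 + 217482} = \frac{\frac{194}{7951} + 70136}{600371} = \left(194 \cdot \frac{1}{7951} + 70136\right) \frac{1}{600371} = \left(\frac{194}{7951} + 70136\right) \frac{1}{600371} = \frac{557651530}{7951} \cdot \frac{1}{600371} = \frac{557651530}{4773549821}$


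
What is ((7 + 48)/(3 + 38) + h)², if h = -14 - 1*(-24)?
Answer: 216225/1681 ≈ 128.63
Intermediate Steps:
h = 10 (h = -14 + 24 = 10)
((7 + 48)/(3 + 38) + h)² = ((7 + 48)/(3 + 38) + 10)² = (55/41 + 10)² = (465/41)² = 216225/1681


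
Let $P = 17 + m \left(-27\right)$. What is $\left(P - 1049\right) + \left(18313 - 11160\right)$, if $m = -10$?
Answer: $6391$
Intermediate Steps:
$P = 287$ ($P = 17 - -270 = 17 + 270 = 287$)
$\left(P - 1049\right) + \left(18313 - 11160\right) = \left(287 - 1049\right) + \left(18313 - 11160\right) = -762 + \left(18313 - 11160\right) = -762 + 7153 = 6391$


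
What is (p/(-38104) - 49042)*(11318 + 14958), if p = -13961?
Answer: -12275374731583/9526 ≈ -1.2886e+9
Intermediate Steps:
(p/(-38104) - 49042)*(11318 + 14958) = (-13961/(-38104) - 49042)*(11318 + 14958) = (-13961*(-1/38104) - 49042)*26276 = (13961/38104 - 49042)*26276 = -1868682407/38104*26276 = -12275374731583/9526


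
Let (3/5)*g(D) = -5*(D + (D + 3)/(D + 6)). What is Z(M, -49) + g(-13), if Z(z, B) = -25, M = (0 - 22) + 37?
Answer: 500/7 ≈ 71.429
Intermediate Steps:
M = 15 (M = -22 + 37 = 15)
g(D) = -25*D/3 - 25*(3 + D)/(3*(6 + D)) (g(D) = 5*(-5*(D + (D + 3)/(D + 6)))/3 = 5*(-5*(D + (3 + D)/(6 + D)))/3 = 5*(-5*D - 5*(3 + D)/(6 + D))/3 = -25*D/3 - 25*(3 + D)/(3*(6 + D)))
Z(M, -49) + g(-13) = -25 + 25*(-3 - 1*(-13)² - 7*(-13))/(3*(6 - 13)) = -25 + (25/3)*(-3 - 1*169 + 91)/(-7) = -25 + (25/3)*(-⅐)*(-3 - 169 + 91) = -25 + (25/3)*(-⅐)*(-81) = -25 + 675/7 = 500/7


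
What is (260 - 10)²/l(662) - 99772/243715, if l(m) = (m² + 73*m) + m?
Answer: -8344980901/29686436720 ≈ -0.28110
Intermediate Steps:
l(m) = m² + 74*m
(260 - 10)²/l(662) - 99772/243715 = (260 - 10)²/((662*(74 + 662))) - 99772/243715 = 250²/((662*736)) - 99772*1/243715 = 62500/487232 - 99772/243715 = 62500*(1/487232) - 99772/243715 = 15625/121808 - 99772/243715 = -8344980901/29686436720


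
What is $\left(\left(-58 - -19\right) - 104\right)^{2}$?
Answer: $20449$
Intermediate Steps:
$\left(\left(-58 - -19\right) - 104\right)^{2} = \left(\left(-58 + 19\right) - 104\right)^{2} = \left(-39 - 104\right)^{2} = \left(-143\right)^{2} = 20449$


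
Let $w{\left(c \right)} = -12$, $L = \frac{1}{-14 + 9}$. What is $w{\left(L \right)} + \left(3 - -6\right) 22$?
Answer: $186$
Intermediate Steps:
$L = - \frac{1}{5}$ ($L = \frac{1}{-5} = - \frac{1}{5} \approx -0.2$)
$w{\left(L \right)} + \left(3 - -6\right) 22 = -12 + \left(3 - -6\right) 22 = -12 + \left(3 + 6\right) 22 = -12 + 9 \cdot 22 = -12 + 198 = 186$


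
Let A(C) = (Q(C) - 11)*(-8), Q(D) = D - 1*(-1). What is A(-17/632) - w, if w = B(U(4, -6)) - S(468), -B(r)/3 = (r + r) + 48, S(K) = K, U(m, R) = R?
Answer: 51841/79 ≈ 656.21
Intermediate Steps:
Q(D) = 1 + D (Q(D) = D + 1 = 1 + D)
B(r) = -144 - 6*r (B(r) = -3*((r + r) + 48) = -3*(2*r + 48) = -3*(48 + 2*r) = -144 - 6*r)
A(C) = 80 - 8*C (A(C) = ((1 + C) - 11)*(-8) = (-10 + C)*(-8) = 80 - 8*C)
w = -576 (w = (-144 - 6*(-6)) - 1*468 = (-144 + 36) - 468 = -108 - 468 = -576)
A(-17/632) - w = (80 - (-136)/632) - 1*(-576) = (80 - (-136)/632) + 576 = (80 - 8*(-17/632)) + 576 = (80 + 17/79) + 576 = 6337/79 + 576 = 51841/79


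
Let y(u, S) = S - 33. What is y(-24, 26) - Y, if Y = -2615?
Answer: 2608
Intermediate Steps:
y(u, S) = -33 + S
y(-24, 26) - Y = (-33 + 26) - 1*(-2615) = -7 + 2615 = 2608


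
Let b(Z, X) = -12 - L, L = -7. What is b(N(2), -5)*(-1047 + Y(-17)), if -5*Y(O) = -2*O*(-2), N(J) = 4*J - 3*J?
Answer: 5167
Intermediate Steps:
N(J) = J
b(Z, X) = -5 (b(Z, X) = -12 - 1*(-7) = -12 + 7 = -5)
Y(O) = -4*O/5 (Y(O) = -(-2*O)*(-2)/5 = -4*O/5)
b(N(2), -5)*(-1047 + Y(-17)) = -5*(-1047 - ⅘*(-17)) = -5*(-1047 + 68/5) = -5*(-5167/5) = 5167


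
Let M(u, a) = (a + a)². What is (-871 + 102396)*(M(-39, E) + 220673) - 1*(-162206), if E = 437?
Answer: 99956499431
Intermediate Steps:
M(u, a) = 4*a² (M(u, a) = (2*a)² = 4*a²)
(-871 + 102396)*(M(-39, E) + 220673) - 1*(-162206) = (-871 + 102396)*(4*437² + 220673) - 1*(-162206) = 101525*(4*190969 + 220673) + 162206 = 101525*(763876 + 220673) + 162206 = 101525*984549 + 162206 = 99956337225 + 162206 = 99956499431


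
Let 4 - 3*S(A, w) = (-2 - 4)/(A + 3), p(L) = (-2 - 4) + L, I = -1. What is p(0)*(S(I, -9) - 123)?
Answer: 724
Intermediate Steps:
p(L) = -6 + L
S(A, w) = 4/3 + 2/(3 + A) (S(A, w) = 4/3 - (-2 - 4)/(3*(A + 3)) = 4/3 - (-2)/(3 + A) = 4/3 + 2/(3 + A))
p(0)*(S(I, -9) - 123) = (-6 + 0)*(2*(9 + 2*(-1))/(3*(3 - 1)) - 123) = -6*((2/3)*(9 - 2)/2 - 123) = -6*((2/3)*(1/2)*7 - 123) = -6*(7/3 - 123) = -6*(-362/3) = 724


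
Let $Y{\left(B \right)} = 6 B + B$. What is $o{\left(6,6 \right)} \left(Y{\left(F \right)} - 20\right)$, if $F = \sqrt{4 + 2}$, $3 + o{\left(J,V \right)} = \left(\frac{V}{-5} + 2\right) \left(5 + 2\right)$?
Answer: $-52 + \frac{91 \sqrt{6}}{5} \approx -7.4193$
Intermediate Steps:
$o{\left(J,V \right)} = 11 - \frac{7 V}{5}$ ($o{\left(J,V \right)} = -3 + \left(\frac{V}{-5} + 2\right) \left(5 + 2\right) = -3 + \left(V \left(- \frac{1}{5}\right) + 2\right) 7 = -3 + \left(- \frac{V}{5} + 2\right) 7 = -3 + \left(2 - \frac{V}{5}\right) 7 = -3 - \left(-14 + \frac{7 V}{5}\right) = 11 - \frac{7 V}{5}$)
$F = \sqrt{6} \approx 2.4495$
$Y{\left(B \right)} = 7 B$
$o{\left(6,6 \right)} \left(Y{\left(F \right)} - 20\right) = \left(11 - \frac{42}{5}\right) \left(7 \sqrt{6} - 20\right) = \left(11 - \frac{42}{5}\right) \left(-20 + 7 \sqrt{6}\right) = \frac{13 \left(-20 + 7 \sqrt{6}\right)}{5} = -52 + \frac{91 \sqrt{6}}{5}$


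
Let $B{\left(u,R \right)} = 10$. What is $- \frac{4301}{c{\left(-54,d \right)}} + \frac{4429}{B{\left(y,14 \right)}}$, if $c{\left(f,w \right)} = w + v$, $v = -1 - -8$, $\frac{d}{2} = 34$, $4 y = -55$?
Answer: $\frac{57833}{150} \approx 385.55$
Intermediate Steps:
$y = - \frac{55}{4}$ ($y = \frac{1}{4} \left(-55\right) = - \frac{55}{4} \approx -13.75$)
$d = 68$ ($d = 2 \cdot 34 = 68$)
$v = 7$ ($v = -1 + 8 = 7$)
$c{\left(f,w \right)} = 7 + w$ ($c{\left(f,w \right)} = w + 7 = 7 + w$)
$- \frac{4301}{c{\left(-54,d \right)}} + \frac{4429}{B{\left(y,14 \right)}} = - \frac{4301}{7 + 68} + \frac{4429}{10} = - \frac{4301}{75} + 4429 \cdot \frac{1}{10} = \left(-4301\right) \frac{1}{75} + \frac{4429}{10} = - \frac{4301}{75} + \frac{4429}{10} = \frac{57833}{150}$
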